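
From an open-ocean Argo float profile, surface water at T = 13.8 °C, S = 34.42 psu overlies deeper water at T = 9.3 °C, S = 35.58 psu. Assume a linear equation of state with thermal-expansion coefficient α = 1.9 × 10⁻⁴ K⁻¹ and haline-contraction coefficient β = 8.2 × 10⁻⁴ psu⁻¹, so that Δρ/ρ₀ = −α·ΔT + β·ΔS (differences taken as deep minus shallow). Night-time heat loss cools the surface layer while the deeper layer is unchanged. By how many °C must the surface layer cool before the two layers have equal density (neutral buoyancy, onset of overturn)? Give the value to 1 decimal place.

9.5 °C

Neutral buoyancy requires Δρ = 0, i.e. −α(T_deep − T_surf′) + β(S_deep − S_surf) = 0.
T_surf′ = T_deep − (β/α)·ΔS = 9.3 − (8.2 × 10⁻⁴/1.9 × 10⁻⁴)·(+1.16) = 4.294 °C.
Cooling required: 13.8 − (4.294) = 9.506 °C.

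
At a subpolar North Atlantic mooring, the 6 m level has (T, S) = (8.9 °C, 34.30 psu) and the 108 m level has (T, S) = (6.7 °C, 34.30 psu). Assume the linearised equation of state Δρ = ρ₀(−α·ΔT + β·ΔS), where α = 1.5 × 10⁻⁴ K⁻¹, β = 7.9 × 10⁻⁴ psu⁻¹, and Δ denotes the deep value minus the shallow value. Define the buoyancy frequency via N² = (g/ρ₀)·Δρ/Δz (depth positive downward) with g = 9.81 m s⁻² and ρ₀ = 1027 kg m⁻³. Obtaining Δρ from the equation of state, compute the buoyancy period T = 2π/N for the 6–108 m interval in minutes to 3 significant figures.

ΔT = -2.2 K, ΔS = +0.00 psu (deep − shallow).
Δρ/ρ₀ = −αΔT + βΔS = 3.30 × 10⁻⁴ + 0 = 3.30 × 10⁻⁴, so Δρ ≈ 0.3389 kg m⁻³.
N² = (g/ρ₀)·Δρ/Δz = g·(Δρ/ρ₀)/Δz = 9.81 × 3.30 × 10⁻⁴ / 102 = 3.1738 × 10⁻⁵ s⁻².
N = √(3.1738 × 10⁻⁵) = 5.6336 × 10⁻³ rad s⁻¹ → T = 2π/N = 1.1153 × 10³ s = 18.588 min ≈ 18.6 min.

18.6 min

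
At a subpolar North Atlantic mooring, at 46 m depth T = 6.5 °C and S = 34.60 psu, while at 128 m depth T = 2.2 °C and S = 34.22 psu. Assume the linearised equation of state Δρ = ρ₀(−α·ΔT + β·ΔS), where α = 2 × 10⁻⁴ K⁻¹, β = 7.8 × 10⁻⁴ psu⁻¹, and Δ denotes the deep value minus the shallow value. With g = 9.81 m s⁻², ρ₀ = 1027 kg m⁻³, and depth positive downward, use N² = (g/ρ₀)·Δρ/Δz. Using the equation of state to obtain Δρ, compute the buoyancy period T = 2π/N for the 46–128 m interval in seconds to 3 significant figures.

765 s

ΔT = -4.3 K, ΔS = -0.38 psu (deep − shallow).
Δρ/ρ₀ = −αΔT + βΔS = 8.60 × 10⁻⁴ − 2.964 × 10⁻⁴ = 5.636 × 10⁻⁴, so Δρ ≈ 0.5788 kg m⁻³.
N² = (g/ρ₀)·Δρ/Δz = g·(Δρ/ρ₀)/Δz = 9.81 × 5.636 × 10⁻⁴ / 82 = 6.7426 × 10⁻⁵ s⁻².
N = √(6.7426 × 10⁻⁵) = 8.2113 × 10⁻³ rad s⁻¹ → T = 2π/N = 765.19 s ≈ 765 s.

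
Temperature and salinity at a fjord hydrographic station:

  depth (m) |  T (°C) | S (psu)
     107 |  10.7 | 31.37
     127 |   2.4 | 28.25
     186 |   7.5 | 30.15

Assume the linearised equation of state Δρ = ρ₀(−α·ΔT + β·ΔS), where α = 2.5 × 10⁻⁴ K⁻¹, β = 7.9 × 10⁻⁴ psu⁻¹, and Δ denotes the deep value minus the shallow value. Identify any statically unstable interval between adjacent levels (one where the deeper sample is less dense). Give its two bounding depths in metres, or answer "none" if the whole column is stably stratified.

Evaluate Δρ/ρ₀ = −αΔT + βΔS across each adjacent pair:
  107–127 m: −αΔT+βΔS = −(2.5 × 10⁻⁴)(-8.3)+(7.9 × 10⁻⁴)(-3.12) = -3.9 × 10⁻⁴ → UNSTABLE
  127–186 m: −αΔT+βΔS = −(2.5 × 10⁻⁴)(+5.1)+(7.9 × 10⁻⁴)(+1.90) = 2.3 × 10⁻⁴ → stable
The 107–127 m interval has Δρ < 0: lighter water underlies denser water.

107–127 m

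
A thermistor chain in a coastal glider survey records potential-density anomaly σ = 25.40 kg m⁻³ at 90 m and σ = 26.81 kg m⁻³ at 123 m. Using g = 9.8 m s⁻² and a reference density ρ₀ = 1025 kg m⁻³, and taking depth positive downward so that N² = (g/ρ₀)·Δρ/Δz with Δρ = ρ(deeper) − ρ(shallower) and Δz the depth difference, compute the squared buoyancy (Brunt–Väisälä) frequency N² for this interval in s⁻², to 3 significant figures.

Δρ = 1026.81 − 1025.40 = 1.41 kg m⁻³ over Δz = 123 − 90 = 33 m.
N² = (9.8/1025) × (1.41/33) = 4.0851 × 10⁻⁴ s⁻² ≈ 4.09 × 10⁻⁴ s⁻².

4.09 × 10⁻⁴ s⁻²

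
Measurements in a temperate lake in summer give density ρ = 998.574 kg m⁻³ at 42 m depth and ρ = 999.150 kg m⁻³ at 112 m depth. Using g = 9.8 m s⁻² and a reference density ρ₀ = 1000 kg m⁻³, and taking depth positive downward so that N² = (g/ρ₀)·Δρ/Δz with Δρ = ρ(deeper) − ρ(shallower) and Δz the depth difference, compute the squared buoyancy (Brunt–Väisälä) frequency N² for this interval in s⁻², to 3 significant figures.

Δρ = 999.150 − 998.574 = 0.576 kg m⁻³ over Δz = 112 − 42 = 70 m.
N² = (9.8/1000) × (0.576/70) = 8.0640 × 10⁻⁵ s⁻² ≈ 8.06 × 10⁻⁵ s⁻².

8.06 × 10⁻⁵ s⁻²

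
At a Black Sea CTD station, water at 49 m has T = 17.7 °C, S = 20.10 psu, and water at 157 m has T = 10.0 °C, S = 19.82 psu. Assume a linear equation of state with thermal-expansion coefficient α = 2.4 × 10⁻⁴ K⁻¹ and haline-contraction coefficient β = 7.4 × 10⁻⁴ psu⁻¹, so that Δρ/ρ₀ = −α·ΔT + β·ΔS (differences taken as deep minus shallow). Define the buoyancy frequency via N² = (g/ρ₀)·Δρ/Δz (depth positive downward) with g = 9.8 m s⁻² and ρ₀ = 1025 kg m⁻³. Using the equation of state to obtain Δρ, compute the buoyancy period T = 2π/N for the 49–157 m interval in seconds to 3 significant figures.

515 s

ΔT = -7.7 K, ΔS = -0.28 psu (deep − shallow).
Δρ/ρ₀ = −αΔT + βΔS = 1.848 × 10⁻³ − 2.072 × 10⁻⁴ = 1.6408 × 10⁻³, so Δρ ≈ 1.682 kg m⁻³.
N² = (g/ρ₀)·Δρ/Δz = g·(Δρ/ρ₀)/Δz = 9.8 × 1.6408 × 10⁻³ / 108 = 1.4889 × 10⁻⁴ s⁻².
N = √(1.4889 × 10⁻⁴) = 0.012202 rad s⁻¹ → T = 2π/N = 514.93 s ≈ 515 s.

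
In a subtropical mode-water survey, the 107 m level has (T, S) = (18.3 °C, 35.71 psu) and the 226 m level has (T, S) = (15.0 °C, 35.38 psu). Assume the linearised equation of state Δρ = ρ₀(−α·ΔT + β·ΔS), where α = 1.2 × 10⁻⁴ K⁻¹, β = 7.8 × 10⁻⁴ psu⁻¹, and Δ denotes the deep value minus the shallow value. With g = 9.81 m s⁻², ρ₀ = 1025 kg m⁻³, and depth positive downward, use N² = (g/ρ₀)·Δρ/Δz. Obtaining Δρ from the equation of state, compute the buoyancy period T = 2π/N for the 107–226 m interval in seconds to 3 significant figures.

1.86 × 10³ s

ΔT = -3.3 K, ΔS = -0.33 psu (deep − shallow).
Δρ/ρ₀ = −αΔT + βΔS = 3.96 × 10⁻⁴ − 2.574 × 10⁻⁴ = 1.386 × 10⁻⁴, so Δρ ≈ 0.1421 kg m⁻³.
N² = (g/ρ₀)·Δρ/Δz = g·(Δρ/ρ₀)/Δz = 9.81 × 1.386 × 10⁻⁴ / 119 = 1.1426 × 10⁻⁵ s⁻².
N = √(1.1426 × 10⁻⁵) = 3.3802 × 10⁻³ rad s⁻¹ → T = 2π/N = 1.8588 × 10³ s ≈ 1.86 × 10³ s.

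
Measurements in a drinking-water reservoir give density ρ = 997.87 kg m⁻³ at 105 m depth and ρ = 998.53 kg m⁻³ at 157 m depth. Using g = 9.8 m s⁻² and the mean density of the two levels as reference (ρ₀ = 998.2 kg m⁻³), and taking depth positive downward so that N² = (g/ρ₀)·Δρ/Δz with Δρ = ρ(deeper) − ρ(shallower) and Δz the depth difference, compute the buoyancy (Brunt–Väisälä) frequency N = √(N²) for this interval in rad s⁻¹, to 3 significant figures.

Δρ = 998.53 − 997.87 = 0.66 kg m⁻³ over Δz = 157 − 105 = 52 m.
N² = (9.8/998.2) × (0.66/52) = 1.2461 × 10⁻⁴ s⁻².
N = √(1.2461 × 10⁻⁴) = 0.011163 rad s⁻¹ ≈ 0.0112 rad s⁻¹.

0.0112 rad s⁻¹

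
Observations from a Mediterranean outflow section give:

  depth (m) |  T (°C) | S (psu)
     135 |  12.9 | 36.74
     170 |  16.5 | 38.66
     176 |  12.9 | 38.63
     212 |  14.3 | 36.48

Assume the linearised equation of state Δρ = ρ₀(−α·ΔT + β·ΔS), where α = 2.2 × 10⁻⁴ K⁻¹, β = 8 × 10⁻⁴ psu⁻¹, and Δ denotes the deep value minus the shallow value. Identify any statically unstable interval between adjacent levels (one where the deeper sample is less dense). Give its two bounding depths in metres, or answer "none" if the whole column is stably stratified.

Evaluate Δρ/ρ₀ = −αΔT + βΔS across each adjacent pair:
  135–170 m: −αΔT+βΔS = −(2.2 × 10⁻⁴)(+3.6)+(8 × 10⁻⁴)(+1.92) = 7.4 × 10⁻⁴ → stable
  170–176 m: −αΔT+βΔS = −(2.2 × 10⁻⁴)(-3.6)+(8 × 10⁻⁴)(-0.03) = 7.7 × 10⁻⁴ → stable
  176–212 m: −αΔT+βΔS = −(2.2 × 10⁻⁴)(+1.4)+(8 × 10⁻⁴)(-2.15) = -2.0 × 10⁻³ → UNSTABLE
The 176–212 m interval has Δρ < 0: lighter water underlies denser water.

176–212 m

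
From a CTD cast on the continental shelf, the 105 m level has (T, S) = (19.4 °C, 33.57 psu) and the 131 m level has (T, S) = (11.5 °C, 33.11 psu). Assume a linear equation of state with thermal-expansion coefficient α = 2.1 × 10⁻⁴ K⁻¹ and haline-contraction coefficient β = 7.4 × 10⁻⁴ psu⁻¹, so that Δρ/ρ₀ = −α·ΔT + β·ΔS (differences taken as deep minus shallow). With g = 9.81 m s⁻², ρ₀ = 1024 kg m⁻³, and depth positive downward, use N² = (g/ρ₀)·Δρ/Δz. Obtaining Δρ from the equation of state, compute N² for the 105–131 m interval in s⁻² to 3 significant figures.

ΔT = -7.9 K, ΔS = -0.46 psu (deep − shallow).
Δρ/ρ₀ = −αΔT + βΔS = 1.659 × 10⁻³ − 3.404 × 10⁻⁴ = 1.3186 × 10⁻³, so Δρ ≈ 1.350 kg m⁻³.
N² = (g/ρ₀)·Δρ/Δz = g·(Δρ/ρ₀)/Δz = 9.81 × 1.3186 × 10⁻³ / 26 = 4.9752 × 10⁻⁴ s⁻² ≈ 4.98 × 10⁻⁴ s⁻².

4.98 × 10⁻⁴ s⁻²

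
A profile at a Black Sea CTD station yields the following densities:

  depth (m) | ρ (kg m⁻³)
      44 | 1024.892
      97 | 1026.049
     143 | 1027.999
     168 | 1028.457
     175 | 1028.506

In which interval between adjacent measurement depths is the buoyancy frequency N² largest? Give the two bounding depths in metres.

97–143 m

Compute the density gradient over each adjacent pair:
  44–97 m: Δρ/Δz = 1.157/53 = 0.022 kg m⁻⁴
  97–143 m: Δρ/Δz = 1.950/46 = 0.042 kg m⁻⁴
  143–168 m: Δρ/Δz = 0.458/25 = 0.018 kg m⁻⁴
  168–175 m: Δρ/Δz = 0.049/7 = 7.0 × 10⁻³ kg m⁻⁴
The largest gradient is in the 97–143 m interval — the pycnocline.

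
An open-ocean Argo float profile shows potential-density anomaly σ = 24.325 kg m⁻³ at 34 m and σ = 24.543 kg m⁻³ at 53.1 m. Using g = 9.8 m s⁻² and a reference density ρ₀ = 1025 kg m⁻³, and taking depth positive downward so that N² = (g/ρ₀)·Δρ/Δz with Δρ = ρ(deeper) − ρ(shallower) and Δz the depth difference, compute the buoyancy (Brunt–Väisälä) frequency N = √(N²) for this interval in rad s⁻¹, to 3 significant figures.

0.0104 rad s⁻¹

Δρ = 1024.543 − 1024.325 = 0.218 kg m⁻³ over Δz = 53.1 − 34 = 19.1 m.
N² = (9.8/1025) × (0.218/19.1) = 1.0913 × 10⁻⁴ s⁻².
N = √(1.0913 × 10⁻⁴) = 0.010447 rad s⁻¹ ≈ 0.0104 rad s⁻¹.
Since Δρ > 0 the layer is stably stratified.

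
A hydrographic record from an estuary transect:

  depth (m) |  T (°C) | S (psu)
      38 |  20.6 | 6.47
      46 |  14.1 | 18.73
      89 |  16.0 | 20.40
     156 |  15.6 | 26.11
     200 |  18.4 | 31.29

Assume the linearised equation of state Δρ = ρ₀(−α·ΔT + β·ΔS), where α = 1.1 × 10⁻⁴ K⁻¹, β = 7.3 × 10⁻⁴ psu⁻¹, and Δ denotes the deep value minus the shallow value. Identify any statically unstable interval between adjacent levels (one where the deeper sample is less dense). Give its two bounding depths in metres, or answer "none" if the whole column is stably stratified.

none

Evaluate Δρ/ρ₀ = −αΔT + βΔS across each adjacent pair:
  38–46 m: −αΔT+βΔS = −(1.1 × 10⁻⁴)(-6.5)+(7.3 × 10⁻⁴)(+12.26) = 9.7 × 10⁻³ → stable
  46–89 m: −αΔT+βΔS = −(1.1 × 10⁻⁴)(+1.9)+(7.3 × 10⁻⁴)(+1.67) = 1.0 × 10⁻³ → stable
  89–156 m: −αΔT+βΔS = −(1.1 × 10⁻⁴)(-0.4)+(7.3 × 10⁻⁴)(+5.71) = 4.2 × 10⁻³ → stable
  156–200 m: −αΔT+βΔS = −(1.1 × 10⁻⁴)(+2.8)+(7.3 × 10⁻⁴)(+5.18) = 3.5 × 10⁻³ → stable
Every interval has Δρ > 0: the column is stably stratified throughout.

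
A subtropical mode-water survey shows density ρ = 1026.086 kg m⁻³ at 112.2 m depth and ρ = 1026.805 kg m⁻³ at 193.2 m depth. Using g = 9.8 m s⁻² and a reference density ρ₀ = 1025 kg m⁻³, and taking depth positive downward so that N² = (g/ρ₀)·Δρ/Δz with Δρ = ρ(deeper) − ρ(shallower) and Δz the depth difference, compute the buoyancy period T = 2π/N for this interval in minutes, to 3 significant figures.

Δρ = 1026.805 − 1026.086 = 0.719 kg m⁻³ over Δz = 193.2 − 112.2 = 81 m.
N² = (9.8/1025) × (0.719/81) = 8.4868 × 10⁻⁵ s⁻².
N = √(8.4868 × 10⁻⁵) = 9.2124 × 10⁻³ rad s⁻¹, so T = 2π/N = 682.04 s = 11.367 min ≈ 11.4 min.
Since Δρ > 0 the layer is stably stratified.

11.4 min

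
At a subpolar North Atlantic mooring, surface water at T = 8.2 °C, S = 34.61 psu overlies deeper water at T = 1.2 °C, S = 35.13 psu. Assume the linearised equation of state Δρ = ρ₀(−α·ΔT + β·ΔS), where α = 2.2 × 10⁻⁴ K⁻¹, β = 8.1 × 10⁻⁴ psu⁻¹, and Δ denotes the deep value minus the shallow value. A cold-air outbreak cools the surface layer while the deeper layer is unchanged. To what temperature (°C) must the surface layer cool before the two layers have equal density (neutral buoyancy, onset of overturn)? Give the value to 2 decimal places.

-0.71 °C

Neutral buoyancy requires Δρ = 0, i.e. −α(T_deep − T_surf′) + β(S_deep − S_surf) = 0.
T_surf′ = T_deep − (β/α)·ΔS = 1.2 − (8.1 × 10⁻⁴/2.2 × 10⁻⁴)·(+0.52) = -0.7145 °C.
Cooling required: 8.2 − (-0.7145) = 8.9145 °C.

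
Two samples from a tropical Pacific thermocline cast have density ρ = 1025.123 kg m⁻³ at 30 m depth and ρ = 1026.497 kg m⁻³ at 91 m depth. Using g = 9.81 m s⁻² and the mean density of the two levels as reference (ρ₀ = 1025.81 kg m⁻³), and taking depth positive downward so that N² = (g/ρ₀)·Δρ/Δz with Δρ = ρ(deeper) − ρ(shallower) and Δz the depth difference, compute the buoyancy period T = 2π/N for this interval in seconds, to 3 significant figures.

428 s

Δρ = 1026.497 − 1025.123 = 1.374 kg m⁻³ over Δz = 91 − 30 = 61 m.
N² = (9.81/1025.81) × (1.374/61) = 2.1541 × 10⁻⁴ s⁻².
N = √(2.1541 × 10⁻⁴) = 0.014677 rad s⁻¹, so T = 2π/N = 428.10 s ≈ 428 s.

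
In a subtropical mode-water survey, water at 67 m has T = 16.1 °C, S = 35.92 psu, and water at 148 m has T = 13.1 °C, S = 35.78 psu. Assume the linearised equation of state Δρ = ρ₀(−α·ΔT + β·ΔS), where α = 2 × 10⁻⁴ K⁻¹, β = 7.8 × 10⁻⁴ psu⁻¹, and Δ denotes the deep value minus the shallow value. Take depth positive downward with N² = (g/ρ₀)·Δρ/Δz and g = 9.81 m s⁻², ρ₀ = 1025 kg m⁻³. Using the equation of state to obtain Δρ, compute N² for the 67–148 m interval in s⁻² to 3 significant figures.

5.94 × 10⁻⁵ s⁻²

ΔT = -3.0 K, ΔS = -0.14 psu (deep − shallow).
Δρ/ρ₀ = −αΔT + βΔS = 6.00 × 10⁻⁴ − 1.092 × 10⁻⁴ = 4.908 × 10⁻⁴, so Δρ ≈ 0.5031 kg m⁻³.
N² = (g/ρ₀)·Δρ/Δz = g·(Δρ/ρ₀)/Δz = 9.81 × 4.908 × 10⁻⁴ / 81 = 5.9441 × 10⁻⁵ s⁻² ≈ 5.94 × 10⁻⁵ s⁻².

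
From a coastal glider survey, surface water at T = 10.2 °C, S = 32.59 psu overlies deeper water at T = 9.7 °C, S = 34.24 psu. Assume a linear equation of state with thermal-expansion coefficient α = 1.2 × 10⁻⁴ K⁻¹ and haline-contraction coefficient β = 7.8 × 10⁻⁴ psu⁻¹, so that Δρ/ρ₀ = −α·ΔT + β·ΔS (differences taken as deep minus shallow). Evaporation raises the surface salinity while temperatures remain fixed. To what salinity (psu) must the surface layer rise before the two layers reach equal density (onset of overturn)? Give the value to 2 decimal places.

Neutral buoyancy requires −α(T_deep − T_surf) + β(S_deep − S_surf′) = 0.
S_surf′ = S_deep − (α/β)·ΔT = 34.24 − (1.2 × 10⁻⁴/7.8 × 10⁻⁴)·(-0.5) = 34.3169 psu.
Increase required: 34.3169 − 32.59 = 1.7269 psu.

34.32 psu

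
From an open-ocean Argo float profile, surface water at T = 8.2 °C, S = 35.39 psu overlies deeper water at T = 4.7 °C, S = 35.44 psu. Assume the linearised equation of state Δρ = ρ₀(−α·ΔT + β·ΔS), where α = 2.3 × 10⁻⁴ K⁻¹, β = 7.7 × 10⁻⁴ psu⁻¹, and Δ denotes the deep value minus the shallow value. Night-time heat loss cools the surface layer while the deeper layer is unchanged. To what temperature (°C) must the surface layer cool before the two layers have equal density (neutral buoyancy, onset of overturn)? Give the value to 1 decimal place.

Neutral buoyancy requires Δρ = 0, i.e. −α(T_deep − T_surf′) + β(S_deep − S_surf) = 0.
T_surf′ = T_deep − (β/α)·ΔS = 4.7 − (7.7 × 10⁻⁴/2.3 × 10⁻⁴)·(+0.05) = 4.533 °C.
Cooling required: 8.2 − (4.533) = 3.667 °C.

4.5 °C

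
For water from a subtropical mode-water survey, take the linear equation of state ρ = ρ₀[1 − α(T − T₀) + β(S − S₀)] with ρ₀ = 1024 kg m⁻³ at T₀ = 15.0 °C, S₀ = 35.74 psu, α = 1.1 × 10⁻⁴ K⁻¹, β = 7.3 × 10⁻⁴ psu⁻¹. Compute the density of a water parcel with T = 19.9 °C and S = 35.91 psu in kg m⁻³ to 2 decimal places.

1023.58 kg m⁻³

T − T₀ = +4.9 K, S − S₀ = +0.17 psu.
Bracket = 1 − α·(+4.9) + β·(+0.17) = 1 + (-4.149 × 10⁻⁴) = 0.9995851.
ρ = 1024 × 0.9995851 = 1023.58 kg m⁻³.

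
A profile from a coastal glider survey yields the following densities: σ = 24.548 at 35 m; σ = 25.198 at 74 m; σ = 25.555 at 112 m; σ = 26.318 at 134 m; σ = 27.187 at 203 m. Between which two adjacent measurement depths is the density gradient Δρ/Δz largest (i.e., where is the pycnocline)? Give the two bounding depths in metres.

Compute the density gradient over each adjacent pair:
  35–74 m: Δρ/Δz = 0.650/39 = 0.017 kg m⁻⁴
  74–112 m: Δρ/Δz = 0.357/38 = 9.4 × 10⁻³ kg m⁻⁴
  112–134 m: Δρ/Δz = 0.763/22 = 0.035 kg m⁻⁴
  134–203 m: Δρ/Δz = 0.869/69 = 0.013 kg m⁻⁴
The largest gradient is in the 112–134 m interval — the pycnocline.

112–134 m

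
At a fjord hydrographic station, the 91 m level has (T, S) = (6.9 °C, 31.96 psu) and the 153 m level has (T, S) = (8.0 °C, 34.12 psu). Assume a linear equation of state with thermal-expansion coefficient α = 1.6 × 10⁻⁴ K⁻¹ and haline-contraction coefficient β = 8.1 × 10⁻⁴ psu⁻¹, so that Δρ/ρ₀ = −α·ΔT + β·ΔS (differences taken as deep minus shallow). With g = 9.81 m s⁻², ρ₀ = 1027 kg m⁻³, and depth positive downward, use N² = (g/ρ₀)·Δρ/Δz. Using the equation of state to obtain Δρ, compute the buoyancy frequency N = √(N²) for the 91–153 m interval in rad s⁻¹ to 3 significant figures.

0.0158 rad s⁻¹

ΔT = +1.1 K, ΔS = +2.16 psu (deep − shallow).
Δρ/ρ₀ = −αΔT + βΔS = -1.76 × 10⁻⁴ + 1.7496 × 10⁻³ = 1.5736 × 10⁻³, so Δρ ≈ 1.616 kg m⁻³.
N² = (g/ρ₀)·Δρ/Δz = g·(Δρ/ρ₀)/Δz = 9.81 × 1.5736 × 10⁻³ / 62 = 2.4898 × 10⁻⁴ s⁻².
N = √(2.4898 × 10⁻⁴) = 0.015779 rad s⁻¹ ≈ 0.0158 rad s⁻¹.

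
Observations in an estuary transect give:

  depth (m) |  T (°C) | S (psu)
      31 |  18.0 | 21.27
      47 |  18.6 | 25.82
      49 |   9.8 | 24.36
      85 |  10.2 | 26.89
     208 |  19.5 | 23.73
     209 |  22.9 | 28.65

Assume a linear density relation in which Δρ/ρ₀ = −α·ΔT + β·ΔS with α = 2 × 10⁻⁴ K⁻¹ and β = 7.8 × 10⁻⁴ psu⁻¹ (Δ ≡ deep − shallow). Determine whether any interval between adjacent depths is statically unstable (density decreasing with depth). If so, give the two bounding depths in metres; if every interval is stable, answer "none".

Evaluate Δρ/ρ₀ = −αΔT + βΔS across each adjacent pair:
  31–47 m: −αΔT+βΔS = −(2 × 10⁻⁴)(+0.6)+(7.8 × 10⁻⁴)(+4.55) = 3.4 × 10⁻³ → stable
  47–49 m: −αΔT+βΔS = −(2 × 10⁻⁴)(-8.8)+(7.8 × 10⁻⁴)(-1.46) = 6.2 × 10⁻⁴ → stable
  49–85 m: −αΔT+βΔS = −(2 × 10⁻⁴)(+0.4)+(7.8 × 10⁻⁴)(+2.53) = 1.9 × 10⁻³ → stable
  85–208 m: −αΔT+βΔS = −(2 × 10⁻⁴)(+9.3)+(7.8 × 10⁻⁴)(-3.16) = -4.3 × 10⁻³ → UNSTABLE
  208–209 m: −αΔT+βΔS = −(2 × 10⁻⁴)(+3.4)+(7.8 × 10⁻⁴)(+4.92) = 3.2 × 10⁻³ → stable
The 85–208 m interval has Δρ < 0: lighter water underlies denser water.

85–208 m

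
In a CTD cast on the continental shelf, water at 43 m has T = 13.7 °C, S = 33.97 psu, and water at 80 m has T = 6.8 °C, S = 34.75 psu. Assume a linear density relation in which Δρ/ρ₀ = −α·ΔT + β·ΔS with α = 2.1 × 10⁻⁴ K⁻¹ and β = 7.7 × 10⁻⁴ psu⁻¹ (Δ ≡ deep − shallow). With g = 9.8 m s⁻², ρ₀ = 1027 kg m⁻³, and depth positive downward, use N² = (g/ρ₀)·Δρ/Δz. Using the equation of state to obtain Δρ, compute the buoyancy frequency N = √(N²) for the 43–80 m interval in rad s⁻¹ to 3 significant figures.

ΔT = -6.9 K, ΔS = +0.78 psu (deep − shallow).
Δρ/ρ₀ = −αΔT + βΔS = 1.449 × 10⁻³ + 6.006 × 10⁻⁴ = 2.0496 × 10⁻³, so Δρ ≈ 2.105 kg m⁻³.
N² = (g/ρ₀)·Δρ/Δz = g·(Δρ/ρ₀)/Δz = 9.8 × 2.0496 × 10⁻³ / 37 = 5.4287 × 10⁻⁴ s⁻².
N = √(5.4287 × 10⁻⁴) = 0.023300 rad s⁻¹ ≈ 0.0233 rad s⁻¹.

0.0233 rad s⁻¹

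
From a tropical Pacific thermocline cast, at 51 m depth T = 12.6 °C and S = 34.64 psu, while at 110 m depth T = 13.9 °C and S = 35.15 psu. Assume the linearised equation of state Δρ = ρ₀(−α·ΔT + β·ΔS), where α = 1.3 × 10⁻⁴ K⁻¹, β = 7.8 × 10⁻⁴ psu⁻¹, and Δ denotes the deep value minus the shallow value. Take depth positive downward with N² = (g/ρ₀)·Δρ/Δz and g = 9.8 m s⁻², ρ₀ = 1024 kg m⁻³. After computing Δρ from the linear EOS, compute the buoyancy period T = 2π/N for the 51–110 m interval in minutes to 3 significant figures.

17.0 min

ΔT = +1.3 K, ΔS = +0.51 psu (deep − shallow).
Δρ/ρ₀ = −αΔT + βΔS = -1.69 × 10⁻⁴ + 3.978 × 10⁻⁴ = 2.288 × 10⁻⁴, so Δρ ≈ 0.2343 kg m⁻³.
N² = (g/ρ₀)·Δρ/Δz = g·(Δρ/ρ₀)/Δz = 9.8 × 2.288 × 10⁻⁴ / 59 = 3.8004 × 10⁻⁵ s⁻².
N = √(3.8004 × 10⁻⁵) = 6.1647 × 10⁻³ rad s⁻¹ → T = 2π/N = 1.0192 × 10³ s = 16.987 min ≈ 17.0 min.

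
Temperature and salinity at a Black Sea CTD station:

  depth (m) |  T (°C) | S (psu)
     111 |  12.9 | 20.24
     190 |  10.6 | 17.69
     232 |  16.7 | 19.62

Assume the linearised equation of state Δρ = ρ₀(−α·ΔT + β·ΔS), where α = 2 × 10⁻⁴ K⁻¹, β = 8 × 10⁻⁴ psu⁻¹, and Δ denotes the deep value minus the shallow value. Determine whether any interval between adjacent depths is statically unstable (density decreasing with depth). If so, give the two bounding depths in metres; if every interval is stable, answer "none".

Evaluate Δρ/ρ₀ = −αΔT + βΔS across each adjacent pair:
  111–190 m: −αΔT+βΔS = −(2 × 10⁻⁴)(-2.3)+(8 × 10⁻⁴)(-2.55) = -1.6 × 10⁻³ → UNSTABLE
  190–232 m: −αΔT+βΔS = −(2 × 10⁻⁴)(+6.1)+(8 × 10⁻⁴)(+1.93) = 3.2 × 10⁻⁴ → stable
The 111–190 m interval has Δρ < 0: lighter water underlies denser water.

111–190 m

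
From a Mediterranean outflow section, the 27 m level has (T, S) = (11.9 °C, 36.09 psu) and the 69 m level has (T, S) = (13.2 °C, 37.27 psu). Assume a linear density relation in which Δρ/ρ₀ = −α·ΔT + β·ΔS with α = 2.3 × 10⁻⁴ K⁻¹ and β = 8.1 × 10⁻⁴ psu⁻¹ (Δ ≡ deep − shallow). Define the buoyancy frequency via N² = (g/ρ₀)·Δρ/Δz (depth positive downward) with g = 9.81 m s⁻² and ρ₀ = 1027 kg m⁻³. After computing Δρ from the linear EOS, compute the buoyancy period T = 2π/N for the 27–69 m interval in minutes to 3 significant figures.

8.45 min

ΔT = +1.3 K, ΔS = +1.18 psu (deep − shallow).
Δρ/ρ₀ = −αΔT + βΔS = -2.99 × 10⁻⁴ + 9.558 × 10⁻⁴ = 6.568 × 10⁻⁴, so Δρ ≈ 0.6745 kg m⁻³.
N² = (g/ρ₀)·Δρ/Δz = g·(Δρ/ρ₀)/Δz = 9.81 × 6.568 × 10⁻⁴ / 42 = 1.5341 × 10⁻⁴ s⁻².
N = √(1.5341 × 10⁻⁴) = 0.012386 rad s⁻¹ → T = 2π/N = 507.28 s = 8.4547 min ≈ 8.45 min.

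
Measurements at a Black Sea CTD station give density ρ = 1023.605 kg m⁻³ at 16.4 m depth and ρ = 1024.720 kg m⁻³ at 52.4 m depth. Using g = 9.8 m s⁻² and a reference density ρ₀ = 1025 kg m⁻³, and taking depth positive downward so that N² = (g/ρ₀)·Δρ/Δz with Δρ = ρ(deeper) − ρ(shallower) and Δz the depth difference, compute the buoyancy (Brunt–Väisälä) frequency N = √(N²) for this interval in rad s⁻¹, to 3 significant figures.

0.0172 rad s⁻¹

Δρ = 1024.720 − 1023.605 = 1.115 kg m⁻³ over Δz = 52.4 − 16.4 = 36 m.
N² = (9.8/1025) × (1.115/36) = 2.9612 × 10⁻⁴ s⁻².
N = √(2.9612 × 10⁻⁴) = 0.017208 rad s⁻¹ ≈ 0.0172 rad s⁻¹.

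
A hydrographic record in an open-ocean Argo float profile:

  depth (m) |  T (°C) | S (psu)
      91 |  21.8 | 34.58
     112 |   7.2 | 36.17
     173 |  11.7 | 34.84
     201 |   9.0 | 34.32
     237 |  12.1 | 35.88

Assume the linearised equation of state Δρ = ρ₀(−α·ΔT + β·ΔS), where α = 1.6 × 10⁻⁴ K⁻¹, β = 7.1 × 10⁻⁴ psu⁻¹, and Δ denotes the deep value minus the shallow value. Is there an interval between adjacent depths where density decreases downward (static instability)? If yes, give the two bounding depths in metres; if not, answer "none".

112–173 m

Evaluate Δρ/ρ₀ = −αΔT + βΔS across each adjacent pair:
  91–112 m: −αΔT+βΔS = −(1.6 × 10⁻⁴)(-14.6)+(7.1 × 10⁻⁴)(+1.59) = 3.5 × 10⁻³ → stable
  112–173 m: −αΔT+βΔS = −(1.6 × 10⁻⁴)(+4.5)+(7.1 × 10⁻⁴)(-1.33) = -1.7 × 10⁻³ → UNSTABLE
  173–201 m: −αΔT+βΔS = −(1.6 × 10⁻⁴)(-2.7)+(7.1 × 10⁻⁴)(-0.52) = 6.3 × 10⁻⁵ → stable
  201–237 m: −αΔT+βΔS = −(1.6 × 10⁻⁴)(+3.1)+(7.1 × 10⁻⁴)(+1.56) = 6.1 × 10⁻⁴ → stable
The 112–173 m interval has Δρ < 0: lighter water underlies denser water.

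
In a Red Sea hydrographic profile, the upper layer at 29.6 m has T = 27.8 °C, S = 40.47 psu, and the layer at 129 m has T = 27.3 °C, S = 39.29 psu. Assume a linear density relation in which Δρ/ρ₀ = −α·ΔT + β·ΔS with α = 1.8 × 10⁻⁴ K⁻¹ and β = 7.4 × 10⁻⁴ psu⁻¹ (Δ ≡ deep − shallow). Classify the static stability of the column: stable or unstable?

ΔT = 27.3 − 27.8 = -0.5 K and ΔS = 39.29 − 40.47 = -1.18 psu (deep − shallow).
−αΔT = 9.00 × 10⁻⁵; βΔS = -8.732 × 10⁻⁴; sum Δρ/ρ₀ = -7.832 × 10⁻⁴.
Δρ/ρ₀ < 0, so Δρ < 0: deeper water is lighter → statically unstable; the column would overturn.

unstable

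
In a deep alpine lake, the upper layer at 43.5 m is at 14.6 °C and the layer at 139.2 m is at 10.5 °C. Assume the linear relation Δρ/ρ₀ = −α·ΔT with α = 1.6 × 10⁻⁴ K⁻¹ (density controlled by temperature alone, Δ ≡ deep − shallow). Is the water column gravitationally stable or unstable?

ΔT = 10.5 − 14.6 = -4.1 K, so Δρ/ρ₀ = −αΔT = 6.56 × 10⁻⁴.
Δρ/ρ₀ > 0, so Δρ > 0: deeper water is denser → statically stable.

stable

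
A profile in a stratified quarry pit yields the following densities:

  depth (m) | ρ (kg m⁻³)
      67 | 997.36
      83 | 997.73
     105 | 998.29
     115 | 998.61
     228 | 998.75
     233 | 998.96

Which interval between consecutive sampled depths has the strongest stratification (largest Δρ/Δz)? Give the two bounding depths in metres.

Compute the density gradient over each adjacent pair:
  67–83 m: Δρ/Δz = 0.37/16 = 0.023 kg m⁻⁴
  83–105 m: Δρ/Δz = 0.56/22 = 0.025 kg m⁻⁴
  105–115 m: Δρ/Δz = 0.32/10 = 0.032 kg m⁻⁴
  115–228 m: Δρ/Δz = 0.14/113 = 1.2 × 10⁻³ kg m⁻⁴
  228–233 m: Δρ/Δz = 0.21/5 = 0.042 kg m⁻⁴
The largest gradient is in the 228–233 m interval — the pycnocline.

228–233 m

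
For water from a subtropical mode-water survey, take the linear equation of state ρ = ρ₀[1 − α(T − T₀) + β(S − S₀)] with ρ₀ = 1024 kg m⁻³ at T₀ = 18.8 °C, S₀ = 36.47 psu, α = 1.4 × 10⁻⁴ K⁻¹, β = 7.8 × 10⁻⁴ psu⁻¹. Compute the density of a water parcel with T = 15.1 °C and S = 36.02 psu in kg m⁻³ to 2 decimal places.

1024.17 kg m⁻³

T − T₀ = -3.7 K, S − S₀ = -0.45 psu.
Bracket = 1 − α·(-3.7) + β·(-0.45) = 1 + (1.67 × 10⁻⁴) = 1.0001670.
ρ = 1024 × 1.0001670 = 1024.17 kg m⁻³.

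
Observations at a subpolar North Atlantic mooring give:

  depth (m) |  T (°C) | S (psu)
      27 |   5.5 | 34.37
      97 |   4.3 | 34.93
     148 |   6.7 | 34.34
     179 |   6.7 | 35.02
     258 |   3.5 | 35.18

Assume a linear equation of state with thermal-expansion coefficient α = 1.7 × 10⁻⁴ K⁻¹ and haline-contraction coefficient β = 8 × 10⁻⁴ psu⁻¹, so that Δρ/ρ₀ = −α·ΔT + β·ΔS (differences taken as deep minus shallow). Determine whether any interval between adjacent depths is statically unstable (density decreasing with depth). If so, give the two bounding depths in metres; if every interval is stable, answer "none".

97–148 m

Evaluate Δρ/ρ₀ = −αΔT + βΔS across each adjacent pair:
  27–97 m: −αΔT+βΔS = −(1.7 × 10⁻⁴)(-1.2)+(8 × 10⁻⁴)(+0.56) = 6.5 × 10⁻⁴ → stable
  97–148 m: −αΔT+βΔS = −(1.7 × 10⁻⁴)(+2.4)+(8 × 10⁻⁴)(-0.59) = -8.8 × 10⁻⁴ → UNSTABLE
  148–179 m: −αΔT+βΔS = −(1.7 × 10⁻⁴)(+0.0)+(8 × 10⁻⁴)(+0.68) = 5.4 × 10⁻⁴ → stable
  179–258 m: −αΔT+βΔS = −(1.7 × 10⁻⁴)(-3.2)+(8 × 10⁻⁴)(+0.16) = 6.7 × 10⁻⁴ → stable
The 97–148 m interval has Δρ < 0: lighter water underlies denser water.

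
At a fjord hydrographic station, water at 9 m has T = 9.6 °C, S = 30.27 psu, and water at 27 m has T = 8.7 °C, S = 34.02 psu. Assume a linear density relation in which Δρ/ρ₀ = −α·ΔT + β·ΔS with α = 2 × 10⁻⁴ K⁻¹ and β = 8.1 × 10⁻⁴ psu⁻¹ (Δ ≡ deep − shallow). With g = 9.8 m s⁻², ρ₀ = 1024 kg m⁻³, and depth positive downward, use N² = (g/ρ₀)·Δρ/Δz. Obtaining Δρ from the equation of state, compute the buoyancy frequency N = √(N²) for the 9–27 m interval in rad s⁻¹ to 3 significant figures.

ΔT = -0.9 K, ΔS = +3.75 psu (deep − shallow).
Δρ/ρ₀ = −αΔT + βΔS = 1.80 × 10⁻⁴ + 3.0375 × 10⁻³ = 3.2175 × 10⁻³, so Δρ ≈ 3.295 kg m⁻³.
N² = (g/ρ₀)·Δρ/Δz = g·(Δρ/ρ₀)/Δz = 9.8 × 3.2175 × 10⁻³ / 18 = 1.7518 × 10⁻³ s⁻².
N = √(1.7518 × 10⁻³) = 0.041855 rad s⁻¹ ≈ 0.0419 rad s⁻¹.

0.0419 rad s⁻¹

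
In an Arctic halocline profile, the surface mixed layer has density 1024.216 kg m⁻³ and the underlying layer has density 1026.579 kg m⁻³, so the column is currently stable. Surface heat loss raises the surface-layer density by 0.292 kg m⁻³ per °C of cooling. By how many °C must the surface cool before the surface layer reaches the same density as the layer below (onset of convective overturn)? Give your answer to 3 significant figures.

Density deficit of the surface layer: 1026.579 − 1024.216 = 2.363 kg m⁻³.
Required change = 2.363 / 0.292 = 8.09 °C.

8.09 °C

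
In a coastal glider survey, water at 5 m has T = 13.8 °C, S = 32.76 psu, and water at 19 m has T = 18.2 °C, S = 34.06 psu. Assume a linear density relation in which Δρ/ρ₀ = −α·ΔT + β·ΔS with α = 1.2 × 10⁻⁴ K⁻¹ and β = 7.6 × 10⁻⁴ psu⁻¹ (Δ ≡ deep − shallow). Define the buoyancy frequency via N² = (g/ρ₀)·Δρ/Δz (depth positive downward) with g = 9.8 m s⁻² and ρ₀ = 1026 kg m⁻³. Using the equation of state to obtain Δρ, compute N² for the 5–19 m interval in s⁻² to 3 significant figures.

3.22 × 10⁻⁴ s⁻²

ΔT = +4.4 K, ΔS = +1.30 psu (deep − shallow).
Δρ/ρ₀ = −αΔT + βΔS = -5.28 × 10⁻⁴ + 9.88 × 10⁻⁴ = 4.60 × 10⁻⁴, so Δρ ≈ 0.4720 kg m⁻³.
N² = (g/ρ₀)·Δρ/Δz = g·(Δρ/ρ₀)/Δz = 9.8 × 4.60 × 10⁻⁴ / 14 = 3.2200 × 10⁻⁴ s⁻² ≈ 3.22 × 10⁻⁴ s⁻².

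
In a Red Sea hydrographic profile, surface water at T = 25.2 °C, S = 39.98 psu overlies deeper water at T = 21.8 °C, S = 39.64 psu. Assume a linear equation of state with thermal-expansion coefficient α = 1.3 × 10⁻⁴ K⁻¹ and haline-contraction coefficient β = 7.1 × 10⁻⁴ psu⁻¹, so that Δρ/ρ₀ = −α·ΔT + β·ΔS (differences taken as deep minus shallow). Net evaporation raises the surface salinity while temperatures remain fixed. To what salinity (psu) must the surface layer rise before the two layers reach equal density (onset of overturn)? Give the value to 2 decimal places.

Neutral buoyancy requires −α(T_deep − T_surf) + β(S_deep − S_surf′) = 0.
S_surf′ = S_deep − (α/β)·ΔT = 39.64 − (1.3 × 10⁻⁴/7.1 × 10⁻⁴)·(-3.4) = 40.2625 psu.
Increase required: 40.2625 − 39.98 = 0.2825 psu.

40.26 psu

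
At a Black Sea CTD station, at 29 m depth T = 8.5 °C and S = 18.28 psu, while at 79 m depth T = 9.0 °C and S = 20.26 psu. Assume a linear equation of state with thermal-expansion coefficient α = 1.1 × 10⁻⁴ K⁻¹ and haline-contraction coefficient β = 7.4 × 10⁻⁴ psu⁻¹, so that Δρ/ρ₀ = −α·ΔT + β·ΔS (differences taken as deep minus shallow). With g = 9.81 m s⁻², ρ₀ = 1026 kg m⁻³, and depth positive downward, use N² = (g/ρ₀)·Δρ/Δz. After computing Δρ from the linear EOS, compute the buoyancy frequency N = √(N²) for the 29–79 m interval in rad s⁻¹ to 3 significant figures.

0.0166 rad s⁻¹

ΔT = +0.5 K, ΔS = +1.98 psu (deep − shallow).
Δρ/ρ₀ = −αΔT + βΔS = -5.50 × 10⁻⁵ + 1.4652 × 10⁻³ = 1.4102 × 10⁻³, so Δρ ≈ 1.447 kg m⁻³.
N² = (g/ρ₀)·Δρ/Δz = g·(Δρ/ρ₀)/Δz = 9.81 × 1.4102 × 10⁻³ / 50 = 2.7668 × 10⁻⁴ s⁻².
N = √(2.7668 × 10⁻⁴) = 0.016634 rad s⁻¹ ≈ 0.0166 rad s⁻¹.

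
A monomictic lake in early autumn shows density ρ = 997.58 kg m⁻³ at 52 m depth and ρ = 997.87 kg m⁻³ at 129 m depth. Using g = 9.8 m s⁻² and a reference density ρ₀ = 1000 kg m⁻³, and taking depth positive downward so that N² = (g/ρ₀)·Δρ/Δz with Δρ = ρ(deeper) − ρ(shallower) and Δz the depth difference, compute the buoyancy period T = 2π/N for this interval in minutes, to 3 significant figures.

17.2 min

Δρ = 997.87 − 997.58 = 0.29 kg m⁻³ over Δz = 129 − 52 = 77 m.
N² = (9.8/1000) × (0.29/77) = 3.6909 × 10⁻⁵ s⁻².
N = √(3.6909 × 10⁻⁵) = 6.0753 × 10⁻³ rad s⁻¹, so T = 2π/N = 1.0342 × 10³ s = 17.237 min ≈ 17.2 min.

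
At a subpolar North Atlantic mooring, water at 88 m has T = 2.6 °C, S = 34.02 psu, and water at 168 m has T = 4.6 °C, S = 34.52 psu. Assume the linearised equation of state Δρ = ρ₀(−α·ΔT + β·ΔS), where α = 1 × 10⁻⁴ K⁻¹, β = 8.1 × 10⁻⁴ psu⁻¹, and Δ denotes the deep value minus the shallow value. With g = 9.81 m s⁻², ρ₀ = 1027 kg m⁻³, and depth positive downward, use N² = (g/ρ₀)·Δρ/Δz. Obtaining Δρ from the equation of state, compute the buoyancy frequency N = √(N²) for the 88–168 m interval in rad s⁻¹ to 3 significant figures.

ΔT = +2.0 K, ΔS = +0.50 psu (deep − shallow).
Δρ/ρ₀ = −αΔT + βΔS = -2.00 × 10⁻⁴ + 4.05 × 10⁻⁴ = 2.05 × 10⁻⁴, so Δρ ≈ 0.2105 kg m⁻³.
N² = (g/ρ₀)·Δρ/Δz = g·(Δρ/ρ₀)/Δz = 9.81 × 2.05 × 10⁻⁴ / 80 = 2.5138 × 10⁻⁵ s⁻².
N = √(2.5138 × 10⁻⁵) = 5.0138 × 10⁻³ rad s⁻¹ ≈ 5.01 × 10⁻³ rad s⁻¹.

5.01 × 10⁻³ rad s⁻¹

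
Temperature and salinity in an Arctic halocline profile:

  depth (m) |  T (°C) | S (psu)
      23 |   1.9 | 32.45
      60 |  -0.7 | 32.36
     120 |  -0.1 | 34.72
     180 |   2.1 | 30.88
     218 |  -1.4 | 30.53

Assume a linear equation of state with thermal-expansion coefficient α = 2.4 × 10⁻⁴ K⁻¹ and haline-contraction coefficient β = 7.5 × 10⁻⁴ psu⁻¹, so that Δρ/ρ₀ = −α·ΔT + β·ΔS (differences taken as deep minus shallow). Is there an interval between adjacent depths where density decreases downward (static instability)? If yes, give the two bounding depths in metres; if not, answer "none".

120–180 m

Evaluate Δρ/ρ₀ = −αΔT + βΔS across each adjacent pair:
  23–60 m: −αΔT+βΔS = −(2.4 × 10⁻⁴)(-2.6)+(7.5 × 10⁻⁴)(-0.09) = 5.6 × 10⁻⁴ → stable
  60–120 m: −αΔT+βΔS = −(2.4 × 10⁻⁴)(+0.6)+(7.5 × 10⁻⁴)(+2.36) = 1.6 × 10⁻³ → stable
  120–180 m: −αΔT+βΔS = −(2.4 × 10⁻⁴)(+2.2)+(7.5 × 10⁻⁴)(-3.84) = -3.4 × 10⁻³ → UNSTABLE
  180–218 m: −αΔT+βΔS = −(2.4 × 10⁻⁴)(-3.5)+(7.5 × 10⁻⁴)(-0.35) = 5.8 × 10⁻⁴ → stable
The 120–180 m interval has Δρ < 0: lighter water underlies denser water.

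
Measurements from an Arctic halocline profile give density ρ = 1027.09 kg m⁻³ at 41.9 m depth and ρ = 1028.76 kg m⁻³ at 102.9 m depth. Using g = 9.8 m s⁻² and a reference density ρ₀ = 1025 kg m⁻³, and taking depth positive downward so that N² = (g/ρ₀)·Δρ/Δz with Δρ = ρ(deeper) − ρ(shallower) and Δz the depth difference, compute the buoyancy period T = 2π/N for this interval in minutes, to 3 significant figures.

6.47 min

Δρ = 1028.76 − 1027.09 = 1.67 kg m⁻³ over Δz = 102.9 − 41.9 = 61 m.
N² = (9.8/1025) × (1.67/61) = 2.6175 × 10⁻⁴ s⁻².
N = √(2.6175 × 10⁻⁴) = 0.016179 rad s⁻¹, so T = 2π/N = 388.35 s = 6.4725 min ≈ 6.47 min.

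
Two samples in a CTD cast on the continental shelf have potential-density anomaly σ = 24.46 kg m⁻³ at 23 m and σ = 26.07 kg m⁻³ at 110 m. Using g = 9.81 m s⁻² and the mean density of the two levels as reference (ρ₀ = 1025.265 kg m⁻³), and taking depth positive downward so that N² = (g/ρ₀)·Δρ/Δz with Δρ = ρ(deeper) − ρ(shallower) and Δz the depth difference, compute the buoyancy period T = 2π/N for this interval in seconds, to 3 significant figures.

Δρ = 1026.07 − 1024.46 = 1.61 kg m⁻³ over Δz = 110 − 23 = 87 m.
N² = (9.81/1025.265) × (1.61/87) = 1.7707 × 10⁻⁴ s⁻².
N = √(1.7707 × 10⁻⁴) = 0.013307 rad s⁻¹, so T = 2π/N = 472.17 s ≈ 472 s.
A positive N² confirms static stability across the interval.

472 s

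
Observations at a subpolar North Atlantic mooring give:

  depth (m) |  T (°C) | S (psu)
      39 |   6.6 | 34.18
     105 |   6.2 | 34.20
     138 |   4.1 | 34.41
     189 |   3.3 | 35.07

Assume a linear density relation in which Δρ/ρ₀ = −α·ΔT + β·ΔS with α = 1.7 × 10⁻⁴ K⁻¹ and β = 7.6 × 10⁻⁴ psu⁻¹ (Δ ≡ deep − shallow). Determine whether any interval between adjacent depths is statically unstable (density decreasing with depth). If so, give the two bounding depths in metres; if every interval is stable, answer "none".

none

Evaluate Δρ/ρ₀ = −αΔT + βΔS across each adjacent pair:
  39–105 m: −αΔT+βΔS = −(1.7 × 10⁻⁴)(-0.4)+(7.6 × 10⁻⁴)(+0.02) = 8.3 × 10⁻⁵ → stable
  105–138 m: −αΔT+βΔS = −(1.7 × 10⁻⁴)(-2.1)+(7.6 × 10⁻⁴)(+0.21) = 5.2 × 10⁻⁴ → stable
  138–189 m: −αΔT+βΔS = −(1.7 × 10⁻⁴)(-0.8)+(7.6 × 10⁻⁴)(+0.66) = 6.4 × 10⁻⁴ → stable
Every interval has Δρ > 0: the column is stably stratified throughout.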